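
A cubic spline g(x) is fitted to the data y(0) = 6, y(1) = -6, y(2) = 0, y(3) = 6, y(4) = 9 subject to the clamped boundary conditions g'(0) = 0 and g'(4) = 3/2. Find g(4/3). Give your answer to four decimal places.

-6.1944

Write M_i for g''(x_i). With h_i = 1, 1, 1, 1 and divided differences Δ_i = -12, 6, 6, 3, the continuity of g' gives the tridiagonal system
  1·M_0 + 4·M_1 + 1·M_2 = 6(Δ_1 - Δ_0) = 108
  1·M_1 + 4·M_2 + 1·M_3 = 6(Δ_2 - Δ_1) = 0
  1·M_2 + 4·M_3 + 1·M_4 = 6(Δ_3 - Δ_2) = -18
Clamped end conditions give two more equations: 2h_0·M_0 + h_0·M_1 = 6(Δ_0 - g'(0)) = -72 and h_3·M_3 + 2h_3·M_4 = 6(g'(4) - Δ_3) = -9.
Solving the tridiagonal system: M_0 = -465/8, M_1 = 177/4, M_2 = -87/8, M_3 = -3/4, M_4 = -33/8.
On [1, 2], g(x) = -6 - 111/16·(x - 1) + 177/8·(x - 1)² - 147/16·(x - 1)³.
With (x - 1) = 1/3: g(4/3) = -223/36.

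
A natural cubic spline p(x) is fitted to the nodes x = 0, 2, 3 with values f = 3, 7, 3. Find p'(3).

Put M_i = p'' at the i-th knot. Here h = (2, 1) and Δ = (2, -4), so the interior equations h_(i-1)·M_(i-1) + 2(h_(i-1)+h_i)·M_i + h_i·M_(i+1) = 6(Δ_i − Δ_(i-1)) read
  2·M_0 + 6·M_1 + 1·M_2 = 6(Δ_1 - Δ_0) = -36
Natural end conditions: M_0 = M_2 = 0.
Hence M_0 = 0, M_1 = -6, M_2 = 0.
On [2, 3], p'(x) = b_1 + 2c_1·(x - 2) + 3d_1·(x - 2)² with b_1 = Δ_1 - h_1(2M_1 + M_2)/6 = -2, c_1 = M_1/2 = -3, d_1 = (M_2 - M_1)/(6h_1) = 1. So p'(3) = -5.

-5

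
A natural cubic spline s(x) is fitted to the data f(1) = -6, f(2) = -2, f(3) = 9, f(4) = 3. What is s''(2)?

18

Write σ_i for s''(x_i). With h_i = 1, 1, 1 and divided differences Δ_i = 4, 11, -6, the continuity of s' gives the tridiagonal system
  1·σ_0 + 4·σ_1 + 1·σ_2 = 6(Δ_1 - Δ_0) = 42
  1·σ_1 + 4·σ_2 + 1·σ_3 = 6(Δ_2 - Δ_1) = -102
Natural end conditions: σ_0 = σ_3 = 0.
Solving the tridiagonal system: σ_0 = 0, σ_1 = 18, σ_2 = -30, σ_3 = 0.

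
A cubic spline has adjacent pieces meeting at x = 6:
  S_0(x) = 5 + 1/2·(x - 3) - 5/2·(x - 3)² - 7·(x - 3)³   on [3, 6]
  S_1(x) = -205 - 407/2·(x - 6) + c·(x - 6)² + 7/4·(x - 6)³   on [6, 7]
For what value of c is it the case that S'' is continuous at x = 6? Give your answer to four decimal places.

S_0''(x) = -5 - 42·(x - 3), so S_0''(6) = -131. On the right, S_1''(6) = 2c, so c = -131/2.

-65.5000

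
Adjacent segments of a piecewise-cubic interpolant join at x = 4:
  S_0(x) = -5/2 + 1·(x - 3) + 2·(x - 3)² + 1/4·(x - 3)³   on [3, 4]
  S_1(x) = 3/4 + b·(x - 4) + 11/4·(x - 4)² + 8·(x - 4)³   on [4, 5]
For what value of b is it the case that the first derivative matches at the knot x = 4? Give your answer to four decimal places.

S_0'(x) = 1 + 4·(x - 3) + 3/4·(x - 3)², so S_0'(4) = 23/4. On the right, S_1'(4) = b, so b = 23/4.

5.7500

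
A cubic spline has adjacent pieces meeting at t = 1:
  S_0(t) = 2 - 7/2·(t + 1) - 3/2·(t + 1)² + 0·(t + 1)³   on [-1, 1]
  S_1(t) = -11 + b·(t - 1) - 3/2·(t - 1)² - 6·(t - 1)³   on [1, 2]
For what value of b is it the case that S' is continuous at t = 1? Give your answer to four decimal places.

-9.5000

S_0'(t) = -7/2 - 3·(t + 1) + 0·(t + 1)², so S_0'(1) = -19/2. On the right, S_1'(1) = b, so b = -19/2.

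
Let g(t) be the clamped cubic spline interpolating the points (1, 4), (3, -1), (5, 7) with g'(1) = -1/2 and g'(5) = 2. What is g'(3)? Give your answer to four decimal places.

Let m_i = g''(x_i). Step sizes h_i = 2, 2; slopes of the chords Δ_i = (y_(i+1) - y_i)/h_i = -5/2, 4.
  2·m_0 + 8·m_1 + 2·m_2 = 6(Δ_1 - Δ_0) = 39
Clamped end conditions give two more equations: 2h_0·m_0 + h_0·m_1 = 6(Δ_0 - g'(1)) = -12 and h_1·m_1 + 2h_1·m_2 = 6(g'(5) - Δ_1) = -12.
Hence m_0 = -29/4, m_1 = 17/2, m_2 = -29/4.
On [3, 5], g'(t) = b_1 + 2c_1·(t - 3) + 3d_1·(t - 3)² with b_1 = Δ_1 - h_1(2m_1 + m_2)/6 = 3/4, c_1 = m_1/2 = 17/4, d_1 = (m_2 - m_1)/(6h_1) = -21/16. So g'(3) = 3/4.

0.7500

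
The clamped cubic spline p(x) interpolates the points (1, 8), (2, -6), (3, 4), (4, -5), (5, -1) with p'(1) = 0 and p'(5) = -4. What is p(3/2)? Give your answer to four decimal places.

1.4531

Write σ_i for p''(x_i). With h_i = 1, 1, 1, 1 and divided differences Δ_i = -14, 10, -9, 4, the continuity of p' gives the tridiagonal system
  1·σ_0 + 4·σ_1 + 1·σ_2 = 6(Δ_1 - Δ_0) = 144
  1·σ_1 + 4·σ_2 + 1·σ_3 = 6(Δ_2 - Δ_1) = -114
  1·σ_2 + 4·σ_3 + 1·σ_4 = 6(Δ_3 - Δ_2) = 78
Clamped end conditions give two more equations: 2h_0·σ_0 + h_0·σ_1 = 6(Δ_0 - p'(1)) = -84 and h_3·σ_3 + 2h_3·σ_4 = 6(p'(5) - Δ_3) = -48.
Solving the tridiagonal system: σ_0 = -307/4, σ_1 = 139/2, σ_2 = -229/4, σ_3 = 91/2, σ_4 = -187/4.
On [1, 2], p(x) = 8 + 0·(x - 1) - 307/8·(x - 1)² + 195/8·(x - 1)³.
With (x - 1) = 1/2: p(3/2) = 93/64.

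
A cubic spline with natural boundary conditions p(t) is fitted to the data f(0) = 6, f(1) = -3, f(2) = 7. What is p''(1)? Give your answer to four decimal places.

Write M_i for p''(x_i). With h_i = 1, 1 and divided differences Δ_i = -9, 10, the continuity of p' gives the tridiagonal system
  1·M_0 + 4·M_1 + 1·M_2 = 6(Δ_1 - Δ_0) = 114
Natural end conditions: M_0 = M_2 = 0.
Hence M_0 = 0, M_1 = 57/2, M_2 = 0.

28.5000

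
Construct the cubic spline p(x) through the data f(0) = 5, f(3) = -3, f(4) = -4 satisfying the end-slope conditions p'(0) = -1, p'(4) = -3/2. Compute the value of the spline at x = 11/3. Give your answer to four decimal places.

Let σ_i = p''(x_i). Step sizes h_i = 3, 1; slopes of the chords Δ_i = (y_(i+1) - y_i)/h_i = -8/3, -1.
  3·σ_0 + 8·σ_1 + 1·σ_2 = 6(Δ_1 - Δ_0) = 10
Clamped end conditions give two more equations: 2h_0·σ_0 + h_0·σ_1 = 6(Δ_0 - p'(0)) = -10 and h_1·σ_1 + 2h_1·σ_2 = 6(p'(4) - Δ_1) = -3.
Solving: σ_0 = -73/24, σ_1 = 11/4, σ_2 = -23/8.
On [3, 4], p(x) = -3 - 23/16·(x - 3) + 11/8·(x - 3)² - 15/16·(x - 3)³.
With (x - 3) = 2/3: p(11/3) = -29/8.

-3.6250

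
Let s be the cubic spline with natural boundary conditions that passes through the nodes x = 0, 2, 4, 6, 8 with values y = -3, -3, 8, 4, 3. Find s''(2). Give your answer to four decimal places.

Let M_i = s''(x_i). Step sizes h_i = 2, 2, 2, 2; slopes of the chords Δ_i = (y_(i+1) - y_i)/h_i = 0, 11/2, -2, -1/2.
  2·M_0 + 8·M_1 + 2·M_2 = 6(Δ_1 - Δ_0) = 33
  2·M_1 + 8·M_2 + 2·M_3 = 6(Δ_2 - Δ_1) = -45
  2·M_2 + 8·M_3 + 2·M_4 = 6(Δ_3 - Δ_2) = 9
Natural end conditions: M_0 = M_4 = 0.
Hence M_0 = 0, M_1 = 171/28, M_2 = -111/14, M_3 = 87/28, M_4 = 0.

6.1071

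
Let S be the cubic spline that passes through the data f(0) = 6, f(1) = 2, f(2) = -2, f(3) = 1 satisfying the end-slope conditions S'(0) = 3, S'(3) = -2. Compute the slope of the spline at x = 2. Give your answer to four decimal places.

1.5333

With σ_i denoting the second derivative at x_i, h_i = 1, 1, 1, and Δ_i = (y_(i+1) − y_i)/h_i = -4, -4, 3:
  1·σ_0 + 4·σ_1 + 1·σ_2 = 6(Δ_1 - Δ_0) = 0
  1·σ_1 + 4·σ_2 + 1·σ_3 = 6(Δ_2 - Δ_1) = 42
Clamped end conditions give two more equations: 2h_0·σ_0 + h_0·σ_1 = 6(Δ_0 - S'(0)) = -42 and h_2·σ_2 + 2h_2·σ_3 = 6(S'(3) - Δ_2) = -30.
Solving the tridiagonal system: σ_0 = -326/15, σ_1 = 22/15, σ_2 = 238/15, σ_3 = -344/15.
On [2, 3], S'(x) = b_2 + 2c_2·(x - 2) + 3d_2·(x - 2)² with b_2 = Δ_2 - h_2(2σ_2 + σ_3)/6 = 23/15, c_2 = σ_2/2 = 119/15, d_2 = (σ_3 - σ_2)/(6h_2) = -97/15. So S'(2) = 23/15.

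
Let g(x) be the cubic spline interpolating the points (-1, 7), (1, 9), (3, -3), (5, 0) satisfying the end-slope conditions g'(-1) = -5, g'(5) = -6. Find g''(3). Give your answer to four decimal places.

13.1667

Let m_i = g''(x_i). Step sizes h_i = 2, 2, 2; slopes of the chords Δ_i = (y_(i+1) - y_i)/h_i = 1, -6, 3/2.
  2·m_0 + 8·m_1 + 2·m_2 = 6(Δ_1 - Δ_0) = -42
  2·m_1 + 8·m_2 + 2·m_3 = 6(Δ_2 - Δ_1) = 45
Clamped end conditions give two more equations: 2h_0·m_0 + h_0·m_1 = 6(Δ_0 - g'(-1)) = 36 and h_2·m_2 + 2h_2·m_3 = 6(g'(5) - Δ_2) = -45.
Solving the tridiagonal system: m_0 = 91/6, m_1 = -37/3, m_2 = 79/6, m_3 = -107/6.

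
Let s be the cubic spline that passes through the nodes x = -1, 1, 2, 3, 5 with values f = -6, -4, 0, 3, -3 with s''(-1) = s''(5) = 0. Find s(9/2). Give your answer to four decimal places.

-0.5838

Write M_i for s''(x_i). With h_i = 2, 1, 1, 2 and divided differences Δ_i = 1, 4, 3, -3, the continuity of s' gives the tridiagonal system
  2·M_0 + 6·M_1 + 1·M_2 = 6(Δ_1 - Δ_0) = 18
  1·M_1 + 4·M_2 + 1·M_3 = 6(Δ_2 - Δ_1) = -6
  1·M_2 + 6·M_3 + 2·M_4 = 6(Δ_3 - Δ_2) = -36
Natural end conditions: M_0 = M_4 = 0.
Solving: M_0 = 0, M_1 = 69/22, M_2 = -9/11, M_3 = -129/22, M_4 = 0.
On [3, 5], s(x) = 3 + 10/11·(x - 3) - 129/44·(x - 3)² + 43/88·(x - 3)³.
With (x - 3) = 3/2: s(9/2) = -411/704.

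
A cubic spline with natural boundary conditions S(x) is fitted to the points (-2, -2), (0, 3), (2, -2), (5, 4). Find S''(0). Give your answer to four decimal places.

Put m_i = S'' at the i-th knot. Here h = (2, 2, 3) and Δ = (5/2, -5/2, 2), so the interior equations h_(i-1)·m_(i-1) + 2(h_(i-1)+h_i)·m_i + h_i·m_(i+1) = 6(Δ_i − Δ_(i-1)) read
  2·m_0 + 8·m_1 + 2·m_2 = 6(Δ_1 - Δ_0) = -30
  2·m_1 + 10·m_2 + 3·m_3 = 6(Δ_2 - Δ_1) = 27
Natural end conditions: m_0 = m_3 = 0.
Forward elimination and back-substitution give m_0 = 0, m_1 = -177/38, m_2 = 69/19, m_3 = 0.

-4.6579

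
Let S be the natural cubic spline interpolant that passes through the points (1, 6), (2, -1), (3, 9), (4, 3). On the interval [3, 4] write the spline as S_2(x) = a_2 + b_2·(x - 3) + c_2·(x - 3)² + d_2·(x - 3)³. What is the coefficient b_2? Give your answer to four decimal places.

4.8000

With m_i denoting the second derivative at x_i, h_i = 1, 1, 1, and Δ_i = (y_(i+1) − y_i)/h_i = -7, 10, -6:
  1·m_0 + 4·m_1 + 1·m_2 = 6(Δ_1 - Δ_0) = 102
  1·m_1 + 4·m_2 + 1·m_3 = 6(Δ_2 - Δ_1) = -96
Natural end conditions: m_0 = m_3 = 0.
Solving the tridiagonal system: m_0 = 0, m_1 = 168/5, m_2 = -162/5, m_3 = 0.
On [3, 4], with S_2(x) = a_2 + b_2·(x - 3) + c_2·(x - 3)² + d_2·(x - 3)³: c_2 = m_2/2 = -81/5, d_2 = (m_3 - m_2)/(6h_2) = 27/5, b_2 = Δ_2 - h_2(2m_2 + m_3)/6 = 24/5.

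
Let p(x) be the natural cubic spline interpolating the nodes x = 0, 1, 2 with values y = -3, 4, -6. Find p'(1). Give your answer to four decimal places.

Let M_i = p''(x_i). Step sizes h_i = 1, 1; slopes of the chords Δ_i = (y_(i+1) - y_i)/h_i = 7, -10.
  1·M_0 + 4·M_1 + 1·M_2 = 6(Δ_1 - Δ_0) = -102
Natural end conditions: M_0 = M_2 = 0.
Solving the tridiagonal system: M_0 = 0, M_1 = -51/2, M_2 = 0.
On [1, 2], p'(x) = b_1 + 2c_1·(x - 1) + 3d_1·(x - 1)² with b_1 = Δ_1 - h_1(2M_1 + M_2)/6 = -3/2, c_1 = M_1/2 = -51/4, d_1 = (M_2 - M_1)/(6h_1) = 17/4. So p'(1) = -3/2.

-1.5000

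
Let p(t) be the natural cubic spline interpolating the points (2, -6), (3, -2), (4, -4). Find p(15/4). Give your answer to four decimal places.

With M_i denoting the second derivative at x_i, h_i = 1, 1, and Δ_i = (y_(i+1) − y_i)/h_i = 4, -2:
  1·M_0 + 4·M_1 + 1·M_2 = 6(Δ_1 - Δ_0) = -36
Natural end conditions: M_0 = M_2 = 0.
Hence M_0 = 0, M_1 = -9, M_2 = 0.
On [3, 4], p(t) = -2 + 1·(t - 3) - 9/2·(t - 3)² + 3/2·(t - 3)³.
With (t - 3) = 3/4: p(15/4) = -403/128.

-3.1484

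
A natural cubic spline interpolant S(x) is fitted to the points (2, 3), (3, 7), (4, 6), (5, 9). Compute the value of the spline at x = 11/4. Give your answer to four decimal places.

6.5250

With σ_i denoting the second derivative at x_i, h_i = 1, 1, 1, and Δ_i = (y_(i+1) − y_i)/h_i = 4, -1, 3:
  1·σ_0 + 4·σ_1 + 1·σ_2 = 6(Δ_1 - Δ_0) = -30
  1·σ_1 + 4·σ_2 + 1·σ_3 = 6(Δ_2 - Δ_1) = 24
Natural end conditions: σ_0 = σ_3 = 0.
Hence σ_0 = 0, σ_1 = -48/5, σ_2 = 42/5, σ_3 = 0.
On [2, 3], S(x) = 3 + 28/5·(x - 2) + 0·(x - 2)² - 8/5·(x - 2)³.
With (x - 2) = 3/4: S(11/4) = 261/40.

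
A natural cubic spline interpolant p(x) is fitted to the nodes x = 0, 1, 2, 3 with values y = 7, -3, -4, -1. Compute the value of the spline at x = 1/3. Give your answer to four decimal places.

3.0346

With M_i denoting the second derivative at x_i, h_i = 1, 1, 1, and Δ_i = (y_(i+1) − y_i)/h_i = -10, -1, 3:
  1·M_0 + 4·M_1 + 1·M_2 = 6(Δ_1 - Δ_0) = 54
  1·M_1 + 4·M_2 + 1·M_3 = 6(Δ_2 - Δ_1) = 24
Natural end conditions: M_0 = M_3 = 0.
Solving: M_0 = 0, M_1 = 64/5, M_2 = 14/5, M_3 = 0.
On [0, 1], p(x) = 7 - 182/15·x + 0·x² + 32/15·x³.
With x = 1/3: p(1/3) = 1229/405.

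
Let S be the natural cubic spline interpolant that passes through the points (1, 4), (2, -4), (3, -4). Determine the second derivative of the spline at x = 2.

Let m_i = S''(x_i). Step sizes h_i = 1, 1; slopes of the chords Δ_i = (y_(i+1) - y_i)/h_i = -8, 0.
  1·m_0 + 4·m_1 + 1·m_2 = 6(Δ_1 - Δ_0) = 48
Natural end conditions: m_0 = m_2 = 0.
Solving the tridiagonal system: m_0 = 0, m_1 = 12, m_2 = 0.

12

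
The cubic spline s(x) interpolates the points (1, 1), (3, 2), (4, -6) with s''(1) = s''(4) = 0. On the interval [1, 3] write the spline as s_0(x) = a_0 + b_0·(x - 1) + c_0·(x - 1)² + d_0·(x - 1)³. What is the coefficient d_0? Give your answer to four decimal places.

-0.7083

Let M_i = s''(x_i). Step sizes h_i = 2, 1; slopes of the chords Δ_i = (y_(i+1) - y_i)/h_i = 1/2, -8.
  2·M_0 + 6·M_1 + 1·M_2 = 6(Δ_1 - Δ_0) = -51
Natural end conditions: M_0 = M_2 = 0.
Solving: M_0 = 0, M_1 = -17/2, M_2 = 0.
On [1, 3], with s_0(x) = a_0 + b_0·(x - 1) + c_0·(x - 1)² + d_0·(x - 1)³: c_0 = M_0/2 = 0, d_0 = (M_1 - M_0)/(6h_0) = -17/24, b_0 = Δ_0 - h_0(2M_0 + M_1)/6 = 10/3.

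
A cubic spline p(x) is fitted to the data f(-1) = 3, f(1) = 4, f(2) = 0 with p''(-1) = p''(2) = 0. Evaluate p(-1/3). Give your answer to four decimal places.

With m_i denoting the second derivative at x_i, h_i = 2, 1, and Δ_i = (y_(i+1) − y_i)/h_i = 1/2, -4:
  2·m_0 + 6·m_1 + 1·m_2 = 6(Δ_1 - Δ_0) = -27
Natural end conditions: m_0 = m_2 = 0.
Hence m_0 = 0, m_1 = -9/2, m_2 = 0.
On [-1, 1], p(x) = 3 + 2·(x + 1) + 0·(x + 1)² - 3/8·(x + 1)³.
With (x + 1) = 2/3: p(-1/3) = 38/9.

4.2222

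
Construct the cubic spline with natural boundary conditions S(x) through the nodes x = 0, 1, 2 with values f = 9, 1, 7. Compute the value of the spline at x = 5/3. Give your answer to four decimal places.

3.9630

Let M_i = S''(x_i). Step sizes h_i = 1, 1; slopes of the chords Δ_i = (y_(i+1) - y_i)/h_i = -8, 6.
  1·M_0 + 4·M_1 + 1·M_2 = 6(Δ_1 - Δ_0) = 84
Natural end conditions: M_0 = M_2 = 0.
Solving the tridiagonal system: M_0 = 0, M_1 = 21, M_2 = 0.
On [1, 2], S(x) = 1 - 1·(x - 1) + 21/2·(x - 1)² - 7/2·(x - 1)³.
With (x - 1) = 2/3: S(5/3) = 107/27.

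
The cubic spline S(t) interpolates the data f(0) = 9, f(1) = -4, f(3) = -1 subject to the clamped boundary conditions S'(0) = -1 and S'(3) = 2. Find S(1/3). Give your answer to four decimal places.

Put M_i = S'' at the i-th knot. Here h = (1, 2) and Δ = (-13, 3/2), so the interior equations h_(i-1)·M_(i-1) + 2(h_(i-1)+h_i)·M_i + h_i·M_(i+1) = 6(Δ_i − Δ_(i-1)) read
  1·M_0 + 6·M_1 + 2·M_2 = 6(Δ_1 - Δ_0) = 87
Clamped end conditions give two more equations: 2h_0·M_0 + h_0·M_1 = 6(Δ_0 - S'(0)) = -72 and h_1·M_1 + 2h_1·M_2 = 6(S'(3) - Δ_1) = 3.
Solving: M_0 = -99/2, M_1 = 27, M_2 = -51/4.
On [0, 1], S(t) = 9 - 1·t - 99/4·t² + 51/4·t³.
With t = 1/3: S(1/3) = 115/18.

6.3889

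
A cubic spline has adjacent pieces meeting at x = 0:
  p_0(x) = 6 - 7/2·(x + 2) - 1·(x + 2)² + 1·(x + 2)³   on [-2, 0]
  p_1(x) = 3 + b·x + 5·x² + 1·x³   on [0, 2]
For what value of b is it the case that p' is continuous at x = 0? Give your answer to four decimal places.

p_0'(x) = -7/2 - 2·(x + 2) + 3·(x + 2)², so p_0'(0) = 9/2. On the right, p_1'(0) = b, so b = 9/2.

4.5000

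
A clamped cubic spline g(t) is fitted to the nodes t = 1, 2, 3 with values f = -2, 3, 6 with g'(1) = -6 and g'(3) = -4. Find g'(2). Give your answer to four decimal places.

8.5000

Let M_i = g''(x_i). Step sizes h_i = 1, 1; slopes of the chords Δ_i = (y_(i+1) - y_i)/h_i = 5, 3.
  1·M_0 + 4·M_1 + 1·M_2 = 6(Δ_1 - Δ_0) = -12
Clamped end conditions give two more equations: 2h_0·M_0 + h_0·M_1 = 6(Δ_0 - g'(1)) = 66 and h_1·M_1 + 2h_1·M_2 = 6(g'(3) - Δ_1) = -42.
Solving: M_0 = 37, M_1 = -8, M_2 = -17.
On [2, 3], g'(t) = b_1 + 2c_1·(t - 2) + 3d_1·(t - 2)² with b_1 = Δ_1 - h_1(2M_1 + M_2)/6 = 17/2, c_1 = M_1/2 = -4, d_1 = (M_2 - M_1)/(6h_1) = -3/2. So g'(2) = 17/2.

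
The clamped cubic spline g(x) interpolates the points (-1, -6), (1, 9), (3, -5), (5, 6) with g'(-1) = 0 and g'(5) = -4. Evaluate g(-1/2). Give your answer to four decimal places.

-3.6969

Write σ_i for g''(x_i). With h_i = 2, 2, 2 and divided differences Δ_i = 15/2, -7, 11/2, the continuity of g' gives the tridiagonal system
  2·σ_0 + 8·σ_1 + 2·σ_2 = 6(Δ_1 - Δ_0) = -87
  2·σ_1 + 8·σ_2 + 2·σ_3 = 6(Δ_2 - Δ_1) = 75
Clamped end conditions give two more equations: 2h_0·σ_0 + h_0·σ_1 = 6(Δ_0 - g'(-1)) = 45 and h_2·σ_2 + 2h_2·σ_3 = 6(g'(5) - Δ_2) = -57.
Hence σ_0 = 331/15, σ_1 = -649/30, σ_2 = 629/30, σ_3 = -371/15.
On [-1, 1], g(x) = -6 + 0·(x + 1) + 331/30·(x + 1)² - 437/120·(x + 1)³.
With (x + 1) = 1/2: g(-1/2) = -1183/320.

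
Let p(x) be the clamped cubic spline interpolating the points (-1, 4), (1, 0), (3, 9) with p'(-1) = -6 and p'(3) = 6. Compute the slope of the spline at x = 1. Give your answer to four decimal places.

1.8750

Let M_i = p''(x_i). Step sizes h_i = 2, 2; slopes of the chords Δ_i = (y_(i+1) - y_i)/h_i = -2, 9/2.
  2·M_0 + 8·M_1 + 2·M_2 = 6(Δ_1 - Δ_0) = 39
Clamped end conditions give two more equations: 2h_0·M_0 + h_0·M_1 = 6(Δ_0 - p'(-1)) = 24 and h_1·M_1 + 2h_1·M_2 = 6(p'(3) - Δ_1) = 9.
Forward elimination and back-substitution give M_0 = 33/8, M_1 = 15/4, M_2 = 3/8.
On [1, 3], p'(x) = b_1 + 2c_1·(x - 1) + 3d_1·(x - 1)² with b_1 = Δ_1 - h_1(2M_1 + M_2)/6 = 15/8, c_1 = M_1/2 = 15/8, d_1 = (M_2 - M_1)/(6h_1) = -9/32. So p'(1) = 15/8.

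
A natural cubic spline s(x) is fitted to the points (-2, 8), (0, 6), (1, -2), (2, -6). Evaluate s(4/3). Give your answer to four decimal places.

-3.8325

Write m_i for s''(x_i). With h_i = 2, 1, 1 and divided differences Δ_i = -1, -8, -4, the continuity of s' gives the tridiagonal system
  2·m_0 + 6·m_1 + 1·m_2 = 6(Δ_1 - Δ_0) = -42
  1·m_1 + 4·m_2 + 1·m_3 = 6(Δ_2 - Δ_1) = 24
Natural end conditions: m_0 = m_3 = 0.
Hence m_0 = 0, m_1 = -192/23, m_2 = 186/23, m_3 = 0.
On [1, 2], s(x) = -2 - 154/23·(x - 1) + 93/23·(x - 1)² - 31/23·(x - 1)³.
With (x - 1) = 1/3: s(4/3) = -2380/621.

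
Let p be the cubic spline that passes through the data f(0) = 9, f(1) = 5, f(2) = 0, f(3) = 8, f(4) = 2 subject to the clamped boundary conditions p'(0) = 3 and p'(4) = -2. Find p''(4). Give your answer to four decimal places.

Put M_i = p'' at the i-th knot. Here h = (1, 1, 1, 1) and Δ = (-4, -5, 8, -6), so the interior equations h_(i-1)·M_(i-1) + 2(h_(i-1)+h_i)·M_i + h_i·M_(i+1) = 6(Δ_i − Δ_(i-1)) read
  1·M_0 + 4·M_1 + 1·M_2 = 6(Δ_1 - Δ_0) = -6
  1·M_1 + 4·M_2 + 1·M_3 = 6(Δ_2 - Δ_1) = 78
  1·M_2 + 4·M_3 + 1·M_4 = 6(Δ_3 - Δ_2) = -84
Clamped end conditions give two more equations: 2h_0·M_0 + h_0·M_1 = 6(Δ_0 - p'(0)) = -42 and h_3·M_3 + 2h_3·M_4 = 6(p'(4) - Δ_3) = 24.
Hence M_0 = -265/14, M_1 = -29/7, M_2 = 59/2, M_3 = -251/7, M_4 = 419/14.

29.9286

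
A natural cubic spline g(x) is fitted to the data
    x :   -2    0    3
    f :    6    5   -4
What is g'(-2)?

With M_i denoting the second derivative at x_i, h_i = 2, 3, and Δ_i = (y_(i+1) − y_i)/h_i = -1/2, -3:
  2·M_0 + 10·M_1 + 3·M_2 = 6(Δ_1 - Δ_0) = -15
Natural end conditions: M_0 = M_2 = 0.
Hence M_0 = 0, M_1 = -3/2, M_2 = 0.
On [-2, 0], g'(x) = b_0 + 2c_0·(x + 2) + 3d_0·(x + 2)² with b_0 = Δ_0 - h_0(2M_0 + M_1)/6 = 0, c_0 = M_0/2 = 0, d_0 = (M_1 - M_0)/(6h_0) = -1/8. So g'(-2) = 0.

0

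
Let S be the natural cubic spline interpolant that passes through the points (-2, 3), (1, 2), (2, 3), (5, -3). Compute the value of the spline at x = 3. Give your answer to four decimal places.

2.3404

Put σ_i = S'' at the i-th knot. Here h = (3, 1, 3) and Δ = (-1/3, 1, -2), so the interior equations h_(i-1)·σ_(i-1) + 2(h_(i-1)+h_i)·σ_i + h_i·σ_(i+1) = 6(Δ_i − Δ_(i-1)) read
  3·σ_0 + 8·σ_1 + 1·σ_2 = 6(Δ_1 - Δ_0) = 8
  1·σ_1 + 8·σ_2 + 3·σ_3 = 6(Δ_2 - Δ_1) = -18
Natural end conditions: σ_0 = σ_3 = 0.
Solving: σ_0 = 0, σ_1 = 82/63, σ_2 = -152/63, σ_3 = 0.
On [2, 5], S(x) = 3 + 26/63·(x - 2) - 76/63·(x - 2)² + 76/567·(x - 2)³.
With (x - 2) = 1: S(3) = 1327/567.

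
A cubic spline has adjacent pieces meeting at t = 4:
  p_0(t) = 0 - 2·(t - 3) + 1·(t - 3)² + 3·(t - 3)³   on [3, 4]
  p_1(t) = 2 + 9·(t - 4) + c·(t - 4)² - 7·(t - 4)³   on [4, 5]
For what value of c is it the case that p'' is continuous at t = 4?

10

p_0''(t) = 2 + 18·(t - 3), so p_0''(4) = 20. On the right, p_1''(4) = 2c, so c = 10.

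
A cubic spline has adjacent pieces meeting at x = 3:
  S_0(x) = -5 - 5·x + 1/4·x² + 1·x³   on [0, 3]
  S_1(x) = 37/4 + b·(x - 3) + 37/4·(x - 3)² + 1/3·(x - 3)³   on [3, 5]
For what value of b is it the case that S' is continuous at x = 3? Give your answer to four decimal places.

23.5000

S_0'(x) = -5 + 1/2·x + 3·x², so S_0'(3) = 47/2. On the right, S_1'(3) = b, so b = 47/2.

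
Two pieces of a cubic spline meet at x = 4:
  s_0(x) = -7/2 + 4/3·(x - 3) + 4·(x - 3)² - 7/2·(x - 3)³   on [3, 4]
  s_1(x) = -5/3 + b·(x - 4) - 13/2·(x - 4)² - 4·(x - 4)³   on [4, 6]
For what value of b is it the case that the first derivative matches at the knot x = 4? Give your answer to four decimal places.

s_0'(x) = 4/3 + 8·(x - 3) - 21/2·(x - 3)², so s_0'(4) = -7/6. On the right, s_1'(4) = b, so b = -7/6.

-1.1667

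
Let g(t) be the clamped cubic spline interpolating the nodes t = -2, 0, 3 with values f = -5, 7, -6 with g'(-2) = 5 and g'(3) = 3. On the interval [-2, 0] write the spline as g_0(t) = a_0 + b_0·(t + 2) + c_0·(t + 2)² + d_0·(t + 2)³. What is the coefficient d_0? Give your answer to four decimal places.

With σ_i denoting the second derivative at x_i, h_i = 2, 3, and Δ_i = (y_(i+1) − y_i)/h_i = 6, -13/3:
  2·σ_0 + 10·σ_1 + 3·σ_2 = 6(Δ_1 - Δ_0) = -62
Clamped end conditions give two more equations: 2h_0·σ_0 + h_0·σ_1 = 6(Δ_0 - g'(-2)) = 6 and h_1·σ_1 + 2h_1·σ_2 = 6(g'(3) - Δ_1) = 44.
Solving the tridiagonal system: σ_0 = 73/10, σ_1 = -58/5, σ_2 = 197/15.
On [-2, 0], with g_0(t) = a_0 + b_0·(t + 2) + c_0·(t + 2)² + d_0·(t + 2)³: c_0 = σ_0/2 = 73/20, d_0 = (σ_1 - σ_0)/(6h_0) = -63/40, b_0 = Δ_0 - h_0(2σ_0 + σ_1)/6 = 5.

-1.5750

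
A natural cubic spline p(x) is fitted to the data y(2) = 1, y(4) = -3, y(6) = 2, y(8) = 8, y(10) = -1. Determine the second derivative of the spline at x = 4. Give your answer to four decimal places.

3.1071

Put M_i = p'' at the i-th knot. Here h = (2, 2, 2, 2) and Δ = (-2, 5/2, 3, -9/2), so the interior equations h_(i-1)·M_(i-1) + 2(h_(i-1)+h_i)·M_i + h_i·M_(i+1) = 6(Δ_i − Δ_(i-1)) read
  2·M_0 + 8·M_1 + 2·M_2 = 6(Δ_1 - Δ_0) = 27
  2·M_1 + 8·M_2 + 2·M_3 = 6(Δ_2 - Δ_1) = 3
  2·M_2 + 8·M_3 + 2·M_4 = 6(Δ_3 - Δ_2) = -45
Natural end conditions: M_0 = M_4 = 0.
Solving the tridiagonal system: M_0 = 0, M_1 = 87/28, M_2 = 15/14, M_3 = -165/28, M_4 = 0.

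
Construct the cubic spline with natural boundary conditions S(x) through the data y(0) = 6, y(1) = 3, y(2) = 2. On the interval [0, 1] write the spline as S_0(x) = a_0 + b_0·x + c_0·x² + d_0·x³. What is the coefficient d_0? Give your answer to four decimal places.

0.5000

With m_i denoting the second derivative at x_i, h_i = 1, 1, and Δ_i = (y_(i+1) − y_i)/h_i = -3, -1:
  1·m_0 + 4·m_1 + 1·m_2 = 6(Δ_1 - Δ_0) = 12
Natural end conditions: m_0 = m_2 = 0.
Solving the tridiagonal system: m_0 = 0, m_1 = 3, m_2 = 0.
On [0, 1], with S_0(x) = a_0 + b_0·x + c_0·x² + d_0·x³: c_0 = m_0/2 = 0, d_0 = (m_1 - m_0)/(6h_0) = 1/2, b_0 = Δ_0 - h_0(2m_0 + m_1)/6 = -7/2.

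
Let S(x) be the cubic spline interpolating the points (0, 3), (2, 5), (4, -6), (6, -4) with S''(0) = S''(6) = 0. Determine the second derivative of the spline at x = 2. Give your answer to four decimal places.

Let m_i = S''(x_i). Step sizes h_i = 2, 2, 2; slopes of the chords Δ_i = (y_(i+1) - y_i)/h_i = 1, -11/2, 1.
  2·m_0 + 8·m_1 + 2·m_2 = 6(Δ_1 - Δ_0) = -39
  2·m_1 + 8·m_2 + 2·m_3 = 6(Δ_2 - Δ_1) = 39
Natural end conditions: m_0 = m_3 = 0.
Solving: m_0 = 0, m_1 = -13/2, m_2 = 13/2, m_3 = 0.

-6.5000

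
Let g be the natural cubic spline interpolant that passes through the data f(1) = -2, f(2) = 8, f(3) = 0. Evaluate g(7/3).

7

Let M_i = g''(x_i). Step sizes h_i = 1, 1; slopes of the chords Δ_i = (y_(i+1) - y_i)/h_i = 10, -8.
  1·M_0 + 4·M_1 + 1·M_2 = 6(Δ_1 - Δ_0) = -108
Natural end conditions: M_0 = M_2 = 0.
Solving the tridiagonal system: M_0 = 0, M_1 = -27, M_2 = 0.
On [2, 3], g(x) = 8 + 1·(x - 2) - 27/2·(x - 2)² + 9/2·(x - 2)³.
With (x - 2) = 1/3: g(7/3) = 7.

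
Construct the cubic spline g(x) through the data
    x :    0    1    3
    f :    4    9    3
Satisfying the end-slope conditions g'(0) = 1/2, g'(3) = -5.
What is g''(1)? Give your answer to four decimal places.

-12.3333

With M_i denoting the second derivative at x_i, h_i = 1, 2, and Δ_i = (y_(i+1) − y_i)/h_i = 5, -3:
  1·M_0 + 6·M_1 + 2·M_2 = 6(Δ_1 - Δ_0) = -48
Clamped end conditions give two more equations: 2h_0·M_0 + h_0·M_1 = 6(Δ_0 - g'(0)) = 27 and h_1·M_1 + 2h_1·M_2 = 6(g'(3) - Δ_1) = -12.
Forward elimination and back-substitution give M_0 = 59/3, M_1 = -37/3, M_2 = 19/6.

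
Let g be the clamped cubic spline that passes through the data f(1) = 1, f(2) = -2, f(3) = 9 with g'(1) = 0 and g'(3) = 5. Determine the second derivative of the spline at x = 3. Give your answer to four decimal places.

-36.5000

With m_i denoting the second derivative at x_i, h_i = 1, 1, and Δ_i = (y_(i+1) − y_i)/h_i = -3, 11:
  1·m_0 + 4·m_1 + 1·m_2 = 6(Δ_1 - Δ_0) = 84
Clamped end conditions give two more equations: 2h_0·m_0 + h_0·m_1 = 6(Δ_0 - g'(1)) = -18 and h_1·m_1 + 2h_1·m_2 = 6(g'(3) - Δ_1) = -36.
Solving: m_0 = -55/2, m_1 = 37, m_2 = -73/2.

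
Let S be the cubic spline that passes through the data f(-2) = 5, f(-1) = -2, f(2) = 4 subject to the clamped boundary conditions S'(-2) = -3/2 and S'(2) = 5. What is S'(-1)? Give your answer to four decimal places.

-7.1875

Put M_i = S'' at the i-th knot. Here h = (1, 3) and Δ = (-7, 2), so the interior equations h_(i-1)·M_(i-1) + 2(h_(i-1)+h_i)·M_i + h_i·M_(i+1) = 6(Δ_i − Δ_(i-1)) read
  1·M_0 + 8·M_1 + 3·M_2 = 6(Δ_1 - Δ_0) = 54
Clamped end conditions give two more equations: 2h_0·M_0 + h_0·M_1 = 6(Δ_0 - S'(-2)) = -33 and h_1·M_1 + 2h_1·M_2 = 6(S'(2) - Δ_1) = 18.
Solving the tridiagonal system: M_0 = -173/8, M_1 = 41/4, M_2 = -17/8.
On [-1, 2], S'(x) = b_1 + 2c_1·(x + 1) + 3d_1·(x + 1)² with b_1 = Δ_1 - h_1(2M_1 + M_2)/6 = -115/16, c_1 = M_1/2 = 41/8, d_1 = (M_2 - M_1)/(6h_1) = -11/16. So S'(-1) = -115/16.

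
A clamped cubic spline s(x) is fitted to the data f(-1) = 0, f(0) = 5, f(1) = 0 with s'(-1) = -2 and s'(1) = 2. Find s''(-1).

With σ_i denoting the second derivative at x_i, h_i = 1, 1, and Δ_i = (y_(i+1) − y_i)/h_i = 5, -5:
  1·σ_0 + 4·σ_1 + 1·σ_2 = 6(Δ_1 - Δ_0) = -60
Clamped end conditions give two more equations: 2h_0·σ_0 + h_0·σ_1 = 6(Δ_0 - s'(-1)) = 42 and h_1·σ_1 + 2h_1·σ_2 = 6(s'(1) - Δ_1) = 42.
Solving the tridiagonal system: σ_0 = 38, σ_1 = -34, σ_2 = 38.

38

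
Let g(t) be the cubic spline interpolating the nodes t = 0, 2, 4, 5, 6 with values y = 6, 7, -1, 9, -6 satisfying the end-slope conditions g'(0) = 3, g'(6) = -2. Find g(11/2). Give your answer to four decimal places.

0.9993

Put m_i = g'' at the i-th knot. Here h = (2, 2, 1, 1) and Δ = (1/2, -4, 10, -15), so the interior equations h_(i-1)·m_(i-1) + 2(h_(i-1)+h_i)·m_i + h_i·m_(i+1) = 6(Δ_i − Δ_(i-1)) read
  2·m_0 + 8·m_1 + 2·m_2 = 6(Δ_1 - Δ_0) = -27
  2·m_1 + 6·m_2 + 1·m_3 = 6(Δ_2 - Δ_1) = 84
  1·m_2 + 4·m_3 + 1·m_4 = 6(Δ_3 - Δ_2) = -150
Clamped end conditions give two more equations: 2h_0·m_0 + h_0·m_1 = 6(Δ_0 - g'(0)) = -15 and h_3·m_3 + 2h_3·m_4 = 6(g'(6) - Δ_3) = 78.
Hence m_0 = 137/84, m_1 = -226/21, m_2 = 335/12, m_3 = -2603/42, m_4 = 5879/84.
On [5, 6], g(t) = 9 - 1009/168·(t - 5) - 2603/84·(t - 5)² + 3695/168·(t - 5)³.
With (t - 5) = 1/2: g(11/2) = 1343/1344.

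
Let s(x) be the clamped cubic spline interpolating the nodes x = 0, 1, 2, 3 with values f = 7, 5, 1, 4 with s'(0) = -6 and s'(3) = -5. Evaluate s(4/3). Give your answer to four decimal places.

With σ_i denoting the second derivative at x_i, h_i = 1, 1, 1, and Δ_i = (y_(i+1) − y_i)/h_i = -2, -4, 3:
  1·σ_0 + 4·σ_1 + 1·σ_2 = 6(Δ_1 - Δ_0) = -12
  1·σ_1 + 4·σ_2 + 1·σ_3 = 6(Δ_2 - Δ_1) = 42
Clamped end conditions give two more equations: 2h_0·σ_0 + h_0·σ_1 = 6(Δ_0 - s'(0)) = 24 and h_2·σ_2 + 2h_2·σ_3 = 6(s'(3) - Δ_2) = -48.
Solving: σ_0 = 56/3, σ_1 = -40/3, σ_2 = 68/3, σ_3 = -106/3.
On [1, 2], s(x) = 5 - 10/3·(x - 1) - 20/3·(x - 1)² + 6·(x - 1)³.
With (x - 1) = 1/3: s(4/3) = 91/27.

3.3704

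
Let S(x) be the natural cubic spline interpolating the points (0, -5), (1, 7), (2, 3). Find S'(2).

Write M_i for S''(x_i). With h_i = 1, 1 and divided differences Δ_i = 12, -4, the continuity of S' gives the tridiagonal system
  1·M_0 + 4·M_1 + 1·M_2 = 6(Δ_1 - Δ_0) = -96
Natural end conditions: M_0 = M_2 = 0.
Solving the tridiagonal system: M_0 = 0, M_1 = -24, M_2 = 0.
On [1, 2], S'(x) = b_1 + 2c_1·(x - 1) + 3d_1·(x - 1)² with b_1 = Δ_1 - h_1(2M_1 + M_2)/6 = 4, c_1 = M_1/2 = -12, d_1 = (M_2 - M_1)/(6h_1) = 4. So S'(2) = -8.

-8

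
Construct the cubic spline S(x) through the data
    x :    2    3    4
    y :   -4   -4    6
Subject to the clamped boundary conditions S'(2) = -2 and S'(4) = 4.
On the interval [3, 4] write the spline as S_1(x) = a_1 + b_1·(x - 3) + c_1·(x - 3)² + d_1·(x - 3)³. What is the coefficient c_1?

Write M_i for S''(x_i). With h_i = 1, 1 and divided differences Δ_i = 0, 10, the continuity of S' gives the tridiagonal system
  1·M_0 + 4·M_1 + 1·M_2 = 6(Δ_1 - Δ_0) = 60
Clamped end conditions give two more equations: 2h_0·M_0 + h_0·M_1 = 6(Δ_0 - S'(2)) = 12 and h_1·M_1 + 2h_1·M_2 = 6(S'(4) - Δ_1) = -36.
Forward elimination and back-substitution give M_0 = -6, M_1 = 24, M_2 = -30.
On [3, 4], with S_1(x) = a_1 + b_1·(x - 3) + c_1·(x - 3)² + d_1·(x - 3)³: c_1 = M_1/2 = 12, d_1 = (M_2 - M_1)/(6h_1) = -9, b_1 = Δ_1 - h_1(2M_1 + M_2)/6 = 7.

12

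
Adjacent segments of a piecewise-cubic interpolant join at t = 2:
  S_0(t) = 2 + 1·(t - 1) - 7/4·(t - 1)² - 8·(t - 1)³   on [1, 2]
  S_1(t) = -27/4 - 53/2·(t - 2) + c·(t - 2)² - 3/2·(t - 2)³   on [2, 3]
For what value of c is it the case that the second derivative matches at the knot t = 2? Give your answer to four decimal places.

-25.7500

S_0''(t) = -7/2 - 48·(t - 1), so S_0''(2) = -103/2. On the right, S_1''(2) = 2c, so c = -103/4.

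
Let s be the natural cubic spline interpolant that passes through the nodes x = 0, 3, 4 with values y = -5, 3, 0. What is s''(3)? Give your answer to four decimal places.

Write M_i for s''(x_i). With h_i = 3, 1 and divided differences Δ_i = 8/3, -3, the continuity of s' gives the tridiagonal system
  3·M_0 + 8·M_1 + 1·M_2 = 6(Δ_1 - Δ_0) = -34
Natural end conditions: M_0 = M_2 = 0.
Forward elimination and back-substitution give M_0 = 0, M_1 = -17/4, M_2 = 0.

-4.2500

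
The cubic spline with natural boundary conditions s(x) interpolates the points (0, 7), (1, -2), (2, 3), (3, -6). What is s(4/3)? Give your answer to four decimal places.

-0.6790

With M_i denoting the second derivative at x_i, h_i = 1, 1, 1, and Δ_i = (y_(i+1) − y_i)/h_i = -9, 5, -9:
  1·M_0 + 4·M_1 + 1·M_2 = 6(Δ_1 - Δ_0) = 84
  1·M_1 + 4·M_2 + 1·M_3 = 6(Δ_2 - Δ_1) = -84
Natural end conditions: M_0 = M_3 = 0.
Hence M_0 = 0, M_1 = 28, M_2 = -28, M_3 = 0.
On [1, 2], s(x) = -2 + 1/3·(x - 1) + 14·(x - 1)² - 28/3·(x - 1)³.
With (x - 1) = 1/3: s(4/3) = -55/81.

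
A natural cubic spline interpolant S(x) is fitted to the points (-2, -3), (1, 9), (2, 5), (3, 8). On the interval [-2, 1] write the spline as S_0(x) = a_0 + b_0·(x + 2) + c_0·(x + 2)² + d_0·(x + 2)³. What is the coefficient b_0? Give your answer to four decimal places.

7.7742

Put M_i = S'' at the i-th knot. Here h = (3, 1, 1) and Δ = (4, -4, 3), so the interior equations h_(i-1)·M_(i-1) + 2(h_(i-1)+h_i)·M_i + h_i·M_(i+1) = 6(Δ_i − Δ_(i-1)) read
  3·M_0 + 8·M_1 + 1·M_2 = 6(Δ_1 - Δ_0) = -48
  1·M_1 + 4·M_2 + 1·M_3 = 6(Δ_2 - Δ_1) = 42
Natural end conditions: M_0 = M_3 = 0.
Solving: M_0 = 0, M_1 = -234/31, M_2 = 384/31, M_3 = 0.
On [-2, 1], with S_0(x) = a_0 + b_0·(x + 2) + c_0·(x + 2)² + d_0·(x + 2)³: c_0 = M_0/2 = 0, d_0 = (M_1 - M_0)/(6h_0) = -13/31, b_0 = Δ_0 - h_0(2M_0 + M_1)/6 = 241/31.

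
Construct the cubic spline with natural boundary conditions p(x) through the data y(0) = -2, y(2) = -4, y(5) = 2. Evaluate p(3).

-3

Let M_i = p''(x_i). Step sizes h_i = 2, 3; slopes of the chords Δ_i = (y_(i+1) - y_i)/h_i = -1, 2.
  2·M_0 + 10·M_1 + 3·M_2 = 6(Δ_1 - Δ_0) = 18
Natural end conditions: M_0 = M_2 = 0.
Forward elimination and back-substitution give M_0 = 0, M_1 = 9/5, M_2 = 0.
On [2, 5], p(x) = -4 + 1/5·(x - 2) + 9/10·(x - 2)² - 1/10·(x - 2)³.
With (x - 2) = 1: p(3) = -3.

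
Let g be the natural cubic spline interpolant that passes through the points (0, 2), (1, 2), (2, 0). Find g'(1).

Let σ_i = g''(x_i). Step sizes h_i = 1, 1; slopes of the chords Δ_i = (y_(i+1) - y_i)/h_i = 0, -2.
  1·σ_0 + 4·σ_1 + 1·σ_2 = 6(Δ_1 - Δ_0) = -12
Natural end conditions: σ_0 = σ_2 = 0.
Solving the tridiagonal system: σ_0 = 0, σ_1 = -3, σ_2 = 0.
On [1, 2], g'(t) = b_1 + 2c_1·(t - 1) + 3d_1·(t - 1)² with b_1 = Δ_1 - h_1(2σ_1 + σ_2)/6 = -1, c_1 = σ_1/2 = -3/2, d_1 = (σ_2 - σ_1)/(6h_1) = 1/2. So g'(1) = -1.

-1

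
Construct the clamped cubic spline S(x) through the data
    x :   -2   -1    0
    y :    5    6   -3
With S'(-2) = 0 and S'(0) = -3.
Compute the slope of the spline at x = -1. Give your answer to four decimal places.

-5.2500

Write m_i for S''(x_i). With h_i = 1, 1 and divided differences Δ_i = 1, -9, the continuity of S' gives the tridiagonal system
  1·m_0 + 4·m_1 + 1·m_2 = 6(Δ_1 - Δ_0) = -60
Clamped end conditions give two more equations: 2h_0·m_0 + h_0·m_1 = 6(Δ_0 - S'(-2)) = 6 and h_1·m_1 + 2h_1·m_2 = 6(S'(0) - Δ_1) = 36.
Hence m_0 = 33/2, m_1 = -27, m_2 = 63/2.
On [-1, 0], S'(x) = b_1 + 2c_1·(x + 1) + 3d_1·(x + 1)² with b_1 = Δ_1 - h_1(2m_1 + m_2)/6 = -21/4, c_1 = m_1/2 = -27/2, d_1 = (m_2 - m_1)/(6h_1) = 39/4. So S'(-1) = -21/4.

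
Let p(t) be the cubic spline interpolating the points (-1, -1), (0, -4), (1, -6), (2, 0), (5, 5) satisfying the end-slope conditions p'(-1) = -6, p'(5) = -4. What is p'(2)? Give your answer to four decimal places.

Write m_i for p''(x_i). With h_i = 1, 1, 1, 3 and divided differences Δ_i = -3, -2, 6, 5/3, the continuity of p' gives the tridiagonal system
  1·m_0 + 4·m_1 + 1·m_2 = 6(Δ_1 - Δ_0) = 6
  1·m_1 + 4·m_2 + 1·m_3 = 6(Δ_2 - Δ_1) = 48
  1·m_2 + 8·m_3 + 3·m_4 = 6(Δ_3 - Δ_2) = -26
Clamped end conditions give two more equations: 2h_0·m_0 + h_0·m_1 = 6(Δ_0 - p'(-1)) = 18 and h_3·m_3 + 2h_3·m_4 = 6(p'(5) - Δ_3) = -34.
Solving the tridiagonal system: m_0 = 103/9, m_1 = -44/9, m_2 = 127/9, m_3 = -32/9, m_4 = -35/9.
On [2, 5], p'(t) = b_3 + 2c_3·(t - 2) + 3d_3·(t - 2)² with b_3 = Δ_3 - h_3(2m_3 + m_4)/6 = 43/6, c_3 = m_3/2 = -16/9, d_3 = (m_4 - m_3)/(6h_3) = -1/54. So p'(2) = 43/6.

7.1667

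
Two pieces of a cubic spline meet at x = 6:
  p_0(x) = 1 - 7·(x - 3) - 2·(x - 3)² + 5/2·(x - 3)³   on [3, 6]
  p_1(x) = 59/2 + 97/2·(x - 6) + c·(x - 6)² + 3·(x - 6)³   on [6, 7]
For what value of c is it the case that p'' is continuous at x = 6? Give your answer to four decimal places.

20.5000

p_0''(x) = -4 + 15·(x - 3), so p_0''(6) = 41. On the right, p_1''(6) = 2c, so c = 41/2.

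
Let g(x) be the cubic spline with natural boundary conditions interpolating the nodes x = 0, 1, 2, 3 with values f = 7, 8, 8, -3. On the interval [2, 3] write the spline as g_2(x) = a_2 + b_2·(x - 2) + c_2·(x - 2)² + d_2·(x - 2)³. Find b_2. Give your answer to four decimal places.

-5.2667

With σ_i denoting the second derivative at x_i, h_i = 1, 1, 1, and Δ_i = (y_(i+1) − y_i)/h_i = 1, 0, -11:
  1·σ_0 + 4·σ_1 + 1·σ_2 = 6(Δ_1 - Δ_0) = -6
  1·σ_1 + 4·σ_2 + 1·σ_3 = 6(Δ_2 - Δ_1) = -66
Natural end conditions: σ_0 = σ_3 = 0.
Forward elimination and back-substitution give σ_0 = 0, σ_1 = 14/5, σ_2 = -86/5, σ_3 = 0.
On [2, 3], with g_2(x) = a_2 + b_2·(x - 2) + c_2·(x - 2)² + d_2·(x - 2)³: c_2 = σ_2/2 = -43/5, d_2 = (σ_3 - σ_2)/(6h_2) = 43/15, b_2 = Δ_2 - h_2(2σ_2 + σ_3)/6 = -79/15.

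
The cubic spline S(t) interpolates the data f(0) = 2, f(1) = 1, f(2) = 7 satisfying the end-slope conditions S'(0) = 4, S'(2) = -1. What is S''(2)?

Let σ_i = S''(x_i). Step sizes h_i = 1, 1; slopes of the chords Δ_i = (y_(i+1) - y_i)/h_i = -1, 6.
  1·σ_0 + 4·σ_1 + 1·σ_2 = 6(Δ_1 - Δ_0) = 42
Clamped end conditions give two more equations: 2h_0·σ_0 + h_0·σ_1 = 6(Δ_0 - S'(0)) = -30 and h_1·σ_1 + 2h_1·σ_2 = 6(S'(2) - Δ_1) = -42.
Solving: σ_0 = -28, σ_1 = 26, σ_2 = -34.

-34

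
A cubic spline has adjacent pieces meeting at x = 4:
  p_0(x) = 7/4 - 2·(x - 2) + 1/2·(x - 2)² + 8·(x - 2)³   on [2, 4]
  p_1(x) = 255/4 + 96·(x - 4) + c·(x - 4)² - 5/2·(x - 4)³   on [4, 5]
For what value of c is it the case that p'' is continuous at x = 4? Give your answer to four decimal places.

48.5000

p_0''(x) = 1 + 48·(x - 2), so p_0''(4) = 97. On the right, p_1''(4) = 2c, so c = 97/2.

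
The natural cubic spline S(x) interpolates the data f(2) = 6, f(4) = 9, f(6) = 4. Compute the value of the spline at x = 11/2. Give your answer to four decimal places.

Let σ_i = S''(x_i). Step sizes h_i = 2, 2; slopes of the chords Δ_i = (y_(i+1) - y_i)/h_i = 3/2, -5/2.
  2·σ_0 + 8·σ_1 + 2·σ_2 = 6(Δ_1 - Δ_0) = -24
Natural end conditions: σ_0 = σ_2 = 0.
Solving the tridiagonal system: σ_0 = 0, σ_1 = -3, σ_2 = 0.
On [4, 6], S(x) = 9 - 1/2·(x - 4) - 3/2·(x - 4)² + 1/4·(x - 4)³.
With (x - 4) = 3/2: S(11/2) = 183/32.

5.7188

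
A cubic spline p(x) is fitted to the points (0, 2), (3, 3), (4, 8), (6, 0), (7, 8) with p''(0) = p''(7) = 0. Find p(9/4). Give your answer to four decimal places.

0.0646

Put σ_i = p'' at the i-th knot. Here h = (3, 1, 2, 1) and Δ = (1/3, 5, -4, 8), so the interior equations h_(i-1)·σ_(i-1) + 2(h_(i-1)+h_i)·σ_i + h_i·σ_(i+1) = 6(Δ_i − Δ_(i-1)) read
  3·σ_0 + 8·σ_1 + 1·σ_2 = 6(Δ_1 - Δ_0) = 28
  1·σ_1 + 6·σ_2 + 2·σ_3 = 6(Δ_2 - Δ_1) = -54
  2·σ_2 + 6·σ_3 + 1·σ_4 = 6(Δ_3 - Δ_2) = 72
Natural end conditions: σ_0 = σ_4 = 0.
Solving the tridiagonal system: σ_0 = 0, σ_1 = 682/125, σ_2 = -1956/125, σ_3 = 2152/125, σ_4 = 0.
On [0, 3], p(x) = 2 - 898/375·x + 0·x² + 341/1125·x³.
With x = 9/4: p(9/4) = 517/8000.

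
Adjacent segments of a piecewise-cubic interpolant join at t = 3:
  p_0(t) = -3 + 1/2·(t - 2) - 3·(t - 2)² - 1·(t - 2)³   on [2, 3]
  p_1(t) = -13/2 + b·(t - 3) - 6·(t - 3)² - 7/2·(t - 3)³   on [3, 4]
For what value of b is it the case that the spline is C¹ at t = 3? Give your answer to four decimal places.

p_0'(t) = 1/2 - 6·(t - 2) - 3·(t - 2)², so p_0'(3) = -17/2. On the right, p_1'(3) = b, so b = -17/2.

-8.5000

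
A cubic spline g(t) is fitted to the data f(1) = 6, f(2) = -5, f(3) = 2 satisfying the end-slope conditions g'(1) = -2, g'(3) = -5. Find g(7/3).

Let M_i = g''(x_i). Step sizes h_i = 1, 1; slopes of the chords Δ_i = (y_(i+1) - y_i)/h_i = -11, 7.
  1·M_0 + 4·M_1 + 1·M_2 = 6(Δ_1 - Δ_0) = 108
Clamped end conditions give two more equations: 2h_0·M_0 + h_0·M_1 = 6(Δ_0 - g'(1)) = -54 and h_1·M_1 + 2h_1·M_2 = 6(g'(3) - Δ_1) = -72.
Hence M_0 = -111/2, M_1 = 57, M_2 = -129/2.
On [2, 3], g(t) = -5 - 5/4·(t - 2) + 57/2·(t - 2)² - 81/4·(t - 2)³.
With (t - 2) = 1/3: g(7/3) = -3.

-3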